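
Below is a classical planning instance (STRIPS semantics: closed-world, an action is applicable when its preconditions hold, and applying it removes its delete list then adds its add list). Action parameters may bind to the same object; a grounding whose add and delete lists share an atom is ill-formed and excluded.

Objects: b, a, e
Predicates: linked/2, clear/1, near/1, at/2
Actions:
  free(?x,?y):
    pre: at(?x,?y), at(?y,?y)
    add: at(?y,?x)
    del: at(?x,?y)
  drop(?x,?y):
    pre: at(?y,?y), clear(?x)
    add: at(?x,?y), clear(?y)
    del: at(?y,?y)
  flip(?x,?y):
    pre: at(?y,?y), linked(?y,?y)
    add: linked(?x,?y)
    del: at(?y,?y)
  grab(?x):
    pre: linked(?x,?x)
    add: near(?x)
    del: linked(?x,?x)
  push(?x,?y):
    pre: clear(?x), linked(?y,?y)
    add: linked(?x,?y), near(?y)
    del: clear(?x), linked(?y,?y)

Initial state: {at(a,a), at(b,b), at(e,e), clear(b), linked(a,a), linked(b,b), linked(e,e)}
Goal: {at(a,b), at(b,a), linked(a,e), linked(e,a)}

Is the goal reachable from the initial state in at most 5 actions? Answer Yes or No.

Yes

1. drop(b,a)  →  {at(b,a), at(b,b), at(e,e), clear(a), clear(b), linked(a,a), linked(b,b), linked(e,e)}
2. drop(b,e)  →  {at(b,a), at(b,b), at(b,e), clear(a), clear(b), clear(e), linked(a,a), linked(b,b), linked(e,e)}
3. drop(a,b)  →  {at(a,b), at(b,a), at(b,e), clear(a), clear(b), clear(e), linked(a,a), linked(b,b), linked(e,e)}
4. push(a,e)  →  {at(a,b), at(b,a), at(b,e), clear(b), clear(e), linked(a,a), linked(a,e), linked(b,b), near(e)}
5. push(e,a)  →  {at(a,b), at(b,a), at(b,e), clear(b), linked(a,e), linked(b,b), linked(e,a), near(a), near(e)}
optimal plan length = 5; 5 ≤ 5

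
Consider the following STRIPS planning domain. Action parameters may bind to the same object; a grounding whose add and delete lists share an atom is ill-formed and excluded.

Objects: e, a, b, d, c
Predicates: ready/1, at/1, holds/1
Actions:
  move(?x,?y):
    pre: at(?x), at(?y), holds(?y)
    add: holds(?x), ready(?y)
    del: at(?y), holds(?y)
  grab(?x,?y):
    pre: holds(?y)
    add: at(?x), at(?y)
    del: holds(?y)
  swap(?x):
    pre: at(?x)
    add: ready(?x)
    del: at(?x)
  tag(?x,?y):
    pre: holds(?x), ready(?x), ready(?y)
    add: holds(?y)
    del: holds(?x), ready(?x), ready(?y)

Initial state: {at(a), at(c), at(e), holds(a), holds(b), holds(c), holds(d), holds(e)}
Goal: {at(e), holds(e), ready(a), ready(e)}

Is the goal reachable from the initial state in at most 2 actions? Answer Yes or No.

No

1. move(e,a)  →  {at(c), at(e), holds(b), holds(c), holds(d), holds(e), ready(a)}
2. swap(e)  →  {at(c), holds(b), holds(c), holds(d), holds(e), ready(a), ready(e)}
3. grab(e,b)  →  {at(b), at(c), at(e), holds(c), holds(d), holds(e), ready(a), ready(e)}
optimal plan length = 3; 3 > 2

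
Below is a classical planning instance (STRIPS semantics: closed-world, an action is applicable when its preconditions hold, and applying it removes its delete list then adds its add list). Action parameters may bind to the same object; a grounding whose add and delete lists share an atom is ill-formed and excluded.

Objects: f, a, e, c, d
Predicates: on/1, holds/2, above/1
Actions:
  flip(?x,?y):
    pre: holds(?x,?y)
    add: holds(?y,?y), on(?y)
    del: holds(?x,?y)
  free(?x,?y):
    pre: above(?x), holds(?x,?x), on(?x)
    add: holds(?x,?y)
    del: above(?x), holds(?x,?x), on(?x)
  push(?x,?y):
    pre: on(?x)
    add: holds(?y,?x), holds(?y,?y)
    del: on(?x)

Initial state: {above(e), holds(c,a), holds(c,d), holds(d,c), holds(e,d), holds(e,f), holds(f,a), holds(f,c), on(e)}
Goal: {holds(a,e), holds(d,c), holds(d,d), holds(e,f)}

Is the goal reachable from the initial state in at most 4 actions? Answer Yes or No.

1. flip(e,d)  →  {above(e), holds(c,a), holds(c,d), holds(d,c), holds(d,d), holds(e,f), holds(f,a), holds(f,c), on(d), on(e)}
2. push(e,a)  →  {above(e), holds(a,a), holds(a,e), holds(c,a), holds(c,d), holds(d,c), holds(d,d), holds(e,f), holds(f,a), holds(f,c), on(d)}
optimal plan length = 2; 2 ≤ 4

Yes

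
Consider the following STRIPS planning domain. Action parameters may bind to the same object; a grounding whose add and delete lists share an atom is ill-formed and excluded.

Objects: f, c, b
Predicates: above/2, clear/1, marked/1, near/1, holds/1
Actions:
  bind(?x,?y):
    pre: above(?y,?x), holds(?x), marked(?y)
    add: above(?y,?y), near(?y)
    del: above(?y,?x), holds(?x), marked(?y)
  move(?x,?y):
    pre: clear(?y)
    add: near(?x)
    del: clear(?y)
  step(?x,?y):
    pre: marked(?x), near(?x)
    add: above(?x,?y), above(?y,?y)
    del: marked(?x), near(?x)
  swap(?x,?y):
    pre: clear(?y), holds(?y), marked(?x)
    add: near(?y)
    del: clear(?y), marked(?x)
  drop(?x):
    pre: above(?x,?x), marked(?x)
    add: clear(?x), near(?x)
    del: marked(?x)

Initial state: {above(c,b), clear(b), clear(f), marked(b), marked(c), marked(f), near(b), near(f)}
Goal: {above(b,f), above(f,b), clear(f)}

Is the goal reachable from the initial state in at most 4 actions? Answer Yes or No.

1. step(f,b)  →  {above(b,b), above(c,b), above(f,b), clear(b), clear(f), marked(b), marked(c), near(b)}
2. step(b,f)  →  {above(b,b), above(b,f), above(c,b), above(f,b), above(f,f), clear(b), clear(f), marked(c)}
optimal plan length = 2; 2 ≤ 4

Yes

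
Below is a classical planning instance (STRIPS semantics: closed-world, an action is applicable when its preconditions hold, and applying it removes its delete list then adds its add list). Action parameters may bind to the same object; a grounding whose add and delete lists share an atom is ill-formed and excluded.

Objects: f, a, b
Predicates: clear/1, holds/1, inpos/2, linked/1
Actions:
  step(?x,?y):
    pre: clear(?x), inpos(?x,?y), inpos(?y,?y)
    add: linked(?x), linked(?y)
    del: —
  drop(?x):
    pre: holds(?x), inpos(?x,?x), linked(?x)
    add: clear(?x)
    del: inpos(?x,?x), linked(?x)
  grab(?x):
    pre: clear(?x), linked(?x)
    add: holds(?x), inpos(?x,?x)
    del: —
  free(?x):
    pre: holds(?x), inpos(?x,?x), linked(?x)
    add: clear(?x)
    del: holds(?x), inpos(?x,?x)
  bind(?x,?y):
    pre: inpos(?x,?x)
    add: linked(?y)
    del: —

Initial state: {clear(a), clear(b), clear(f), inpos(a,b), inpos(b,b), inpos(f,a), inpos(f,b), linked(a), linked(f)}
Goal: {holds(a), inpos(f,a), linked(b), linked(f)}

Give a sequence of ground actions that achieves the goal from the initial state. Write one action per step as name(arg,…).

1. step(f,b)  →  {clear(a), clear(b), clear(f), inpos(a,b), inpos(b,b), inpos(f,a), inpos(f,b), linked(a), linked(b), linked(f)}
2. grab(a)  →  {clear(a), clear(b), clear(f), holds(a), inpos(a,a), inpos(a,b), inpos(b,b), inpos(f,a), inpos(f,b), linked(a), linked(b), linked(f)}

step(f,b); grab(a)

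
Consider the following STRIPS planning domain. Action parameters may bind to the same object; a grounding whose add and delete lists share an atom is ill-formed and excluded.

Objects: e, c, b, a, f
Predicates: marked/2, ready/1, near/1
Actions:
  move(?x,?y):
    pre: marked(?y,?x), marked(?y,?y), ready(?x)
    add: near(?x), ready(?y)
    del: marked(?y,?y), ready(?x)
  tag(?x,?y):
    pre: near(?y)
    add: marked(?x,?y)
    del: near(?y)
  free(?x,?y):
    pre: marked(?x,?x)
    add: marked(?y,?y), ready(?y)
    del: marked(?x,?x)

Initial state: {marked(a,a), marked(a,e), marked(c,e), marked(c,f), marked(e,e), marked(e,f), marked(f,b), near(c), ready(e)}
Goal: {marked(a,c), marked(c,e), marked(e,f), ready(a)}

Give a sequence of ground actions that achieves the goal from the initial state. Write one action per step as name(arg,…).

1. move(e,a)  →  {marked(a,e), marked(c,e), marked(c,f), marked(e,e), marked(e,f), marked(f,b), near(c), near(e), ready(a)}
2. tag(a,c)  →  {marked(a,c), marked(a,e), marked(c,e), marked(c,f), marked(e,e), marked(e,f), marked(f,b), near(e), ready(a)}

move(e,a); tag(a,c)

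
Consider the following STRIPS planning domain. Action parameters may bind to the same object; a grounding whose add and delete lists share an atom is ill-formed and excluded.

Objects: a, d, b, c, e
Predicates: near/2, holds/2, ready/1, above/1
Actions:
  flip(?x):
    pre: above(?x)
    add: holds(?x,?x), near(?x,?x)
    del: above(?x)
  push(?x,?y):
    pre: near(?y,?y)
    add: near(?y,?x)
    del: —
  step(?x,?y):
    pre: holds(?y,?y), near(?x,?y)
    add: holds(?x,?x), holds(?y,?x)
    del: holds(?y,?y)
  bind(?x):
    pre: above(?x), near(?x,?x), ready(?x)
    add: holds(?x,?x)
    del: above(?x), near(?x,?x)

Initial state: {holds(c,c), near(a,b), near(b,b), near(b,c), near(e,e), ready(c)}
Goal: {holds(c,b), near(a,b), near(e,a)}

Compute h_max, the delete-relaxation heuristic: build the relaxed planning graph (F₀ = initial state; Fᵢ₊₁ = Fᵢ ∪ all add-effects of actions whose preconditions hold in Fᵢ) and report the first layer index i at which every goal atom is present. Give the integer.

F0 = init (6 atoms)
F1 = F0 ∪ {holds(b,b), holds(c,b), near(b,a), near(b,d), near(b,e), near(e,a), near(e,b), near(e,c), near(e,d)}  (15 atoms)
goal ⊆ F1  ⇒  h_max = 1

1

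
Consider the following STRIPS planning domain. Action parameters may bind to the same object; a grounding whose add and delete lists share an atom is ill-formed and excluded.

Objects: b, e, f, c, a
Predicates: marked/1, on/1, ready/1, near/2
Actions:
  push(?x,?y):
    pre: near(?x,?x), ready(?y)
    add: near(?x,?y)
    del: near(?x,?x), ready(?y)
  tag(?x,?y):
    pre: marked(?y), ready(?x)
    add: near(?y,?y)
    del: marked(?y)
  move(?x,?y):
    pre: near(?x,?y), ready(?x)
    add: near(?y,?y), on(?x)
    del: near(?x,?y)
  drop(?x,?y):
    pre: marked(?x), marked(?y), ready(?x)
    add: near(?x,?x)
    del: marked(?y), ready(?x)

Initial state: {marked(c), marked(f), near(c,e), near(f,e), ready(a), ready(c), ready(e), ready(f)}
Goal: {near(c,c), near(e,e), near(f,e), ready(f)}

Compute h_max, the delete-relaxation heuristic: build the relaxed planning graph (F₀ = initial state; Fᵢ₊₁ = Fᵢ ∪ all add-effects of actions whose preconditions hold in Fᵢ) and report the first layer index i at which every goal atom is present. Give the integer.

F0 = init (8 atoms)
F1 = F0 ∪ {near(c,c), near(e,e), near(f,f), on(c), on(f)}  (13 atoms)
goal ⊆ F1  ⇒  h_max = 1

1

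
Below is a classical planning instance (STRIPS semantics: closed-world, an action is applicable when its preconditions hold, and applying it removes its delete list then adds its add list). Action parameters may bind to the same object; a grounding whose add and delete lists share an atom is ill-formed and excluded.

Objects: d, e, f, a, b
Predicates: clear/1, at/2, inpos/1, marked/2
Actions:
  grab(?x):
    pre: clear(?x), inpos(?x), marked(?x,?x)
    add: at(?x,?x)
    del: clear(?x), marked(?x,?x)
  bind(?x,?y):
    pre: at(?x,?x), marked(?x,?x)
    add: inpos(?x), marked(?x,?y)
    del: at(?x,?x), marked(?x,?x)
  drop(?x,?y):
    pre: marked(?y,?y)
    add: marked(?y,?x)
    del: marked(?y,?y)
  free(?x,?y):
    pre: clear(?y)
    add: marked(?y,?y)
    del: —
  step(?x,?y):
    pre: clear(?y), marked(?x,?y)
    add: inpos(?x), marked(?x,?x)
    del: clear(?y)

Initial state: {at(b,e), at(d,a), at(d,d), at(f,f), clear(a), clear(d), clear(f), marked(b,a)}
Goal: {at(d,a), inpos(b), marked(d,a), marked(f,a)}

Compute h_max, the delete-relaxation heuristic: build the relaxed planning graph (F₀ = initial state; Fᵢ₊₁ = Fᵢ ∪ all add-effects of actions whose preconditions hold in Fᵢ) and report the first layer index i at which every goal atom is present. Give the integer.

2

F0 = init (8 atoms)
F1 = F0 ∪ {inpos(b), marked(a,a), marked(b,b), marked(d,d), marked(f,f)}  (13 atoms)
F2 = F1 ∪ {inpos(a), inpos(d), inpos(f), marked(a,b), marked(a,d), marked(a,e), marked(a,f), marked(b,d), marked(b,e), marked(b,f), marked(d,a), marked(d,b), marked(d,e), marked(d,f), marked(f,a), marked(f,b), marked(f,d), marked(f,e)}  (31 atoms)
goal ⊆ F2  ⇒  h_max = 2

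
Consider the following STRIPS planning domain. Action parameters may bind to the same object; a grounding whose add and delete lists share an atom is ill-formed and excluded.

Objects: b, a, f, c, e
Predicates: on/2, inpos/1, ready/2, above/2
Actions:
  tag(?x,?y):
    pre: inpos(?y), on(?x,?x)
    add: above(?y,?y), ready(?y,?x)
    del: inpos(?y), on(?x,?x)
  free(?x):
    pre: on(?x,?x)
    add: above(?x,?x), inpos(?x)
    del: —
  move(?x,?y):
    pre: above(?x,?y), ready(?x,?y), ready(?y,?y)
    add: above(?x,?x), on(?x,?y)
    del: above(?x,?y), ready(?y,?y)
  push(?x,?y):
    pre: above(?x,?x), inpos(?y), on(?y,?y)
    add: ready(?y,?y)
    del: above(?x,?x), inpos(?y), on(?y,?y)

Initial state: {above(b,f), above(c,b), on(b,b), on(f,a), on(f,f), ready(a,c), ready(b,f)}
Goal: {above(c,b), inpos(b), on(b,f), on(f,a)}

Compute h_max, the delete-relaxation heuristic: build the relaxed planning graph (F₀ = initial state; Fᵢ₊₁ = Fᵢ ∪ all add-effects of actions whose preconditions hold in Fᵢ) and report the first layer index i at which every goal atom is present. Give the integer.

F0 = init (7 atoms)
F1 = F0 ∪ {above(b,b), above(f,f), inpos(b), inpos(f)}  (11 atoms)
F2 = F1 ∪ {ready(b,b), ready(f,b), ready(f,f)}  (14 atoms)
F3 = F2 ∪ {on(b,f)}  (15 atoms)
goal ⊆ F3  ⇒  h_max = 3

3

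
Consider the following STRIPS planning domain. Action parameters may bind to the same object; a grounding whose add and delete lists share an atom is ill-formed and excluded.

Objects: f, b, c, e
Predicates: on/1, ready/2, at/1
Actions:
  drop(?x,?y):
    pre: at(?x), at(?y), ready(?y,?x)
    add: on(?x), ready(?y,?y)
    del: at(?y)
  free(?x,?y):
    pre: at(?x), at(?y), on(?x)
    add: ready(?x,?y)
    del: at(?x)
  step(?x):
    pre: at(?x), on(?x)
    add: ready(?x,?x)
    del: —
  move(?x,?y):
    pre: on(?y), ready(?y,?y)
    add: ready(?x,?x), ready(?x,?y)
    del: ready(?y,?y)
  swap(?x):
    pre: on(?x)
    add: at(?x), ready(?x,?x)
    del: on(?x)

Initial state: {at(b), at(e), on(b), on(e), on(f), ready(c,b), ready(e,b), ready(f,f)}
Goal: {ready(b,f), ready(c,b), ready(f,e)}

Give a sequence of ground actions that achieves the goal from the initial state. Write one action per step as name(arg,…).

drop(b,e); move(f,e); move(b,f)

1. drop(b,e)  →  {at(b), on(b), on(e), on(f), ready(c,b), ready(e,b), ready(e,e), ready(f,f)}
2. move(f,e)  →  {at(b), on(b), on(e), on(f), ready(c,b), ready(e,b), ready(f,e), ready(f,f)}
3. move(b,f)  →  {at(b), on(b), on(e), on(f), ready(b,b), ready(b,f), ready(c,b), ready(e,b), ready(f,e)}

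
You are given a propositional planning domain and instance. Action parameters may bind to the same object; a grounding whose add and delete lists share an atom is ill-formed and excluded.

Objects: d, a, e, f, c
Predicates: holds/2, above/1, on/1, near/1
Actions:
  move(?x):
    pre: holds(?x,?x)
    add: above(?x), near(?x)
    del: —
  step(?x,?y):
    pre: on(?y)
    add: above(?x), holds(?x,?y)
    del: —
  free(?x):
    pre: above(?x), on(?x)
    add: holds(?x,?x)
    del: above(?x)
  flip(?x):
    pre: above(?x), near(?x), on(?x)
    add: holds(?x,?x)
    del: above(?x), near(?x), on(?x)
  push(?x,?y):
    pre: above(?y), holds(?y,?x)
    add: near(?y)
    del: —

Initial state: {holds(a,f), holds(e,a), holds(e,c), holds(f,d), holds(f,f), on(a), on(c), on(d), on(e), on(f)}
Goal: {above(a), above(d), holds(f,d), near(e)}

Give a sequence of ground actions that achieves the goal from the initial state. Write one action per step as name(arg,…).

step(d,d); step(a,d); step(e,d); push(d,e)

1. step(d,d)  →  {above(d), holds(a,f), holds(d,d), holds(e,a), holds(e,c), holds(f,d), holds(f,f), on(a), on(c), on(d), on(e), on(f)}
2. step(a,d)  →  {above(a), above(d), holds(a,d), holds(a,f), holds(d,d), holds(e,a), holds(e,c), holds(f,d), holds(f,f), on(a), on(c), on(d), on(e), on(f)}
3. step(e,d)  →  {above(a), above(d), above(e), holds(a,d), holds(a,f), holds(d,d), holds(e,a), holds(e,c), holds(e,d), holds(f,d), holds(f,f), on(a), on(c), on(d), on(e), on(f)}
4. push(d,e)  →  {above(a), above(d), above(e), holds(a,d), holds(a,f), holds(d,d), holds(e,a), holds(e,c), holds(e,d), holds(f,d), holds(f,f), near(e), on(a), on(c), on(d), on(e), on(f)}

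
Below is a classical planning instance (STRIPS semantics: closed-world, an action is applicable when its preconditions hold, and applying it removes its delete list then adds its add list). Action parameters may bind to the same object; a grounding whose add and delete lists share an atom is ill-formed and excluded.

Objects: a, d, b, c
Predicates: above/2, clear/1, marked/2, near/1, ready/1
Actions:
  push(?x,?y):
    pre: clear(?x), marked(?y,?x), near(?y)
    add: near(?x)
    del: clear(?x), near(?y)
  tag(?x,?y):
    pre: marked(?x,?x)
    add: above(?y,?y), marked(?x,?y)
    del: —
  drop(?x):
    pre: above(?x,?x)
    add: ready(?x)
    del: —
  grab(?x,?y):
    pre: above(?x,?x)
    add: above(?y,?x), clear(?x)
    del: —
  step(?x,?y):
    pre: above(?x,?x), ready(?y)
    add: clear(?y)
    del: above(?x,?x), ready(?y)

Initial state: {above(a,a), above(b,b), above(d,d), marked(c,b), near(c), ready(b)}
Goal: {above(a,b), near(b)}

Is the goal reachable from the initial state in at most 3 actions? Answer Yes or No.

Yes

1. grab(b,a)  →  {above(a,a), above(a,b), above(b,b), above(d,d), clear(b), marked(c,b), near(c), ready(b)}
2. push(b,c)  →  {above(a,a), above(a,b), above(b,b), above(d,d), marked(c,b), near(b), ready(b)}
optimal plan length = 2; 2 ≤ 3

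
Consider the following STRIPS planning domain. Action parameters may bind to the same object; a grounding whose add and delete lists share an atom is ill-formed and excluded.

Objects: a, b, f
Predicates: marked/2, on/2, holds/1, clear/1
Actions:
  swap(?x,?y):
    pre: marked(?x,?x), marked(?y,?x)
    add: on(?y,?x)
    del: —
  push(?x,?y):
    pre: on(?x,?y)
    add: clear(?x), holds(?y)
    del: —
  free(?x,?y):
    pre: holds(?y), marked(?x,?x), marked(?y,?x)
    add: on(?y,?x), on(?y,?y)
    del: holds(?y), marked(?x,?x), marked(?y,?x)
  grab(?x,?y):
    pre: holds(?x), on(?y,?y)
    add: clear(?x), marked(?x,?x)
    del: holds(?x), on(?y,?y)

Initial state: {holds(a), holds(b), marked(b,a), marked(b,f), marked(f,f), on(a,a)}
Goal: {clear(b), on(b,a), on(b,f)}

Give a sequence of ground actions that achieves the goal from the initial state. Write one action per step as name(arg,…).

swap(f,b); push(b,f); grab(a,a); swap(a,b)

1. swap(f,b)  →  {holds(a), holds(b), marked(b,a), marked(b,f), marked(f,f), on(a,a), on(b,f)}
2. push(b,f)  →  {clear(b), holds(a), holds(b), holds(f), marked(b,a), marked(b,f), marked(f,f), on(a,a), on(b,f)}
3. grab(a,a)  →  {clear(a), clear(b), holds(b), holds(f), marked(a,a), marked(b,a), marked(b,f), marked(f,f), on(b,f)}
4. swap(a,b)  →  {clear(a), clear(b), holds(b), holds(f), marked(a,a), marked(b,a), marked(b,f), marked(f,f), on(b,a), on(b,f)}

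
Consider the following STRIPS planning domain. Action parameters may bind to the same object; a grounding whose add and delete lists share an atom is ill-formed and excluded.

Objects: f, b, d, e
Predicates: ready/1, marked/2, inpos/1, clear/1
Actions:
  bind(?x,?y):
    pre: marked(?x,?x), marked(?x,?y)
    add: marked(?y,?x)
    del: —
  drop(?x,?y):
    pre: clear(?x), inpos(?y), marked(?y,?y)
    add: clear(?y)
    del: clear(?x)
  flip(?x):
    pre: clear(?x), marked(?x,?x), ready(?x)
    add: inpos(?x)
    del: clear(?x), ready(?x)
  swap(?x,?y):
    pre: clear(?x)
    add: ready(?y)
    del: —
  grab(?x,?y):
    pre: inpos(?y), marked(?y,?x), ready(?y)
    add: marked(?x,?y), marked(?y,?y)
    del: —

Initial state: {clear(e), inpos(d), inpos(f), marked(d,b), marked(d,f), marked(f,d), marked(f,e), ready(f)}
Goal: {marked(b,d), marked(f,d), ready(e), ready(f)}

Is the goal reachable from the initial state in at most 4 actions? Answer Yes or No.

Yes

1. swap(e,d)  →  {clear(e), inpos(d), inpos(f), marked(d,b), marked(d,f), marked(f,d), marked(f,e), ready(d), ready(f)}
2. swap(e,e)  →  {clear(e), inpos(d), inpos(f), marked(d,b), marked(d,f), marked(f,d), marked(f,e), ready(d), ready(e), ready(f)}
3. grab(b,d)  →  {clear(e), inpos(d), inpos(f), marked(b,d), marked(d,b), marked(d,d), marked(d,f), marked(f,d), marked(f,e), ready(d), ready(e), ready(f)}
optimal plan length = 3; 3 ≤ 4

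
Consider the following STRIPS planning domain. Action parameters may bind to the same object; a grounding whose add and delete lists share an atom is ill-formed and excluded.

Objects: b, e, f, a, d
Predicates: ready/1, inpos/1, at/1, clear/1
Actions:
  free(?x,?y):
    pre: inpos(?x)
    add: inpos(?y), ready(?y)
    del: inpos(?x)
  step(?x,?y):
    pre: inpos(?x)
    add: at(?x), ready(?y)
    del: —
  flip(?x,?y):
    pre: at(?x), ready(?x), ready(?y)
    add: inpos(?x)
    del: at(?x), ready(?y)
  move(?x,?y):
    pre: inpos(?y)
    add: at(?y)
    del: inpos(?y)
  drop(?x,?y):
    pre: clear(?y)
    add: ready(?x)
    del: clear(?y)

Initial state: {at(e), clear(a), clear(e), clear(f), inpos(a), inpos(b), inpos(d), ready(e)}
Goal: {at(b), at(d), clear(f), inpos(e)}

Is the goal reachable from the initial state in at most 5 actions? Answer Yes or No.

Yes

1. free(a,e)  →  {at(e), clear(a), clear(e), clear(f), inpos(b), inpos(d), inpos(e), ready(e)}
2. step(b,b)  →  {at(b), at(e), clear(a), clear(e), clear(f), inpos(b), inpos(d), inpos(e), ready(b), ready(e)}
3. step(d,b)  →  {at(b), at(d), at(e), clear(a), clear(e), clear(f), inpos(b), inpos(d), inpos(e), ready(b), ready(e)}
optimal plan length = 3; 3 ≤ 5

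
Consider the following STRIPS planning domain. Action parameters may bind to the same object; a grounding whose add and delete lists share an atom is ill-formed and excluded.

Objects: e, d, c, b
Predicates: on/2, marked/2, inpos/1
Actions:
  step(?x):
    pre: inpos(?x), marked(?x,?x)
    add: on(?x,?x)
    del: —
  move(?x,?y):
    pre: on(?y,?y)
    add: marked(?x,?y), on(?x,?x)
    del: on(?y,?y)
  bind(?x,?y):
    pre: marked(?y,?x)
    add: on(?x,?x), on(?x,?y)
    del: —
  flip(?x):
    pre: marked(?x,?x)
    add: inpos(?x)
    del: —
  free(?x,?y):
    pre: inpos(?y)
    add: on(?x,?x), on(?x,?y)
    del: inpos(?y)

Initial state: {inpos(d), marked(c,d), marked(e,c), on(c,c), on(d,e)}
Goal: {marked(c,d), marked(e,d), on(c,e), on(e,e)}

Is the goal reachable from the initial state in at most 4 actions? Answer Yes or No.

1. move(d,c)  →  {inpos(d), marked(c,d), marked(d,c), marked(e,c), on(d,d), on(d,e)}
2. move(e,d)  →  {inpos(d), marked(c,d), marked(d,c), marked(e,c), marked(e,d), on(d,e), on(e,e)}
3. bind(c,e)  →  {inpos(d), marked(c,d), marked(d,c), marked(e,c), marked(e,d), on(c,c), on(c,e), on(d,e), on(e,e)}
optimal plan length = 3; 3 ≤ 4

Yes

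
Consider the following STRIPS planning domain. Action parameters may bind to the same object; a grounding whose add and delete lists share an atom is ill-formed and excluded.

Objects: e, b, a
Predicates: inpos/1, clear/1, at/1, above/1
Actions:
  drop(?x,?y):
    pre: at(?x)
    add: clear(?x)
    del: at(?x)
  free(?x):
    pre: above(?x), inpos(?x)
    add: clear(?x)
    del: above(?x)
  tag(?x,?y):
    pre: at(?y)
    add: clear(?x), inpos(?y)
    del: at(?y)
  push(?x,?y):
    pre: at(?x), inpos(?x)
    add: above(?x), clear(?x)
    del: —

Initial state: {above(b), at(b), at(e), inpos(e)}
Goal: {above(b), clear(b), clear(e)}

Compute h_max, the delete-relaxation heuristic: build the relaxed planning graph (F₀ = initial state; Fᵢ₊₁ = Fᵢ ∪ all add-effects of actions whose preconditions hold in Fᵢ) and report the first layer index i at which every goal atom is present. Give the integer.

1

F0 = init (4 atoms)
F1 = F0 ∪ {above(e), clear(a), clear(b), clear(e), inpos(b)}  (9 atoms)
goal ⊆ F1  ⇒  h_max = 1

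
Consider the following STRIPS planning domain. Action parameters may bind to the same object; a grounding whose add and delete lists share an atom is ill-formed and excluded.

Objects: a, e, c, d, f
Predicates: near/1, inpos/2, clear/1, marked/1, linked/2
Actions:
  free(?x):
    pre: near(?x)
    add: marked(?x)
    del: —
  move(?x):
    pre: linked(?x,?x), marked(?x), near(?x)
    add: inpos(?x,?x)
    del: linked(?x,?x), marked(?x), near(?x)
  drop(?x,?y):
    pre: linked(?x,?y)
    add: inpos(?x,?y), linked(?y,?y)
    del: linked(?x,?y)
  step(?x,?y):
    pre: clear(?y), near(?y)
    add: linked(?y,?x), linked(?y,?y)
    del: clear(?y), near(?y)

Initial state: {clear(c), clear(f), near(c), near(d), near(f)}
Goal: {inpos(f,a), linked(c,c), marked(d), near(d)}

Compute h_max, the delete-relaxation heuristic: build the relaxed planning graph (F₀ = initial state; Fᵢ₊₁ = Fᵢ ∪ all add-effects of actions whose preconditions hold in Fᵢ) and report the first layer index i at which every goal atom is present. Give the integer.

2

F0 = init (5 atoms)
F1 = F0 ∪ {linked(c,a), linked(c,c), linked(c,d), linked(c,e), linked(c,f), linked(f,a), linked(f,c), linked(f,d), linked(f,e), linked(f,f), marked(c), marked(d), marked(f)}  (18 atoms)
F2 = F1 ∪ {inpos(c,a), inpos(c,c), inpos(c,d), inpos(c,e), inpos(c,f), inpos(f,a), inpos(f,c), inpos(f,d), inpos(f,e), inpos(f,f), linked(a,a), linked(d,d), linked(e,e)}  (31 atoms)
goal ⊆ F2  ⇒  h_max = 2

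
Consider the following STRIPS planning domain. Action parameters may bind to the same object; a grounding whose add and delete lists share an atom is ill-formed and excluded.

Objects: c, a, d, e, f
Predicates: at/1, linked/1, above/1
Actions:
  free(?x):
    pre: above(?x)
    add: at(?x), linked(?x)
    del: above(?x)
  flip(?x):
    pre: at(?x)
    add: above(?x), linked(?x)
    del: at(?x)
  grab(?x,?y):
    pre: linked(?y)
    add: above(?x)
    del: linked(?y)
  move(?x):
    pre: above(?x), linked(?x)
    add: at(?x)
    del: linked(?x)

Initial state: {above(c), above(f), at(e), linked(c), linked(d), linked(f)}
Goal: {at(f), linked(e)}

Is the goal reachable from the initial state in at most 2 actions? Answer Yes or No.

Yes

1. free(f)  →  {above(c), at(e), at(f), linked(c), linked(d), linked(f)}
2. flip(e)  →  {above(c), above(e), at(f), linked(c), linked(d), linked(e), linked(f)}
optimal plan length = 2; 2 ≤ 2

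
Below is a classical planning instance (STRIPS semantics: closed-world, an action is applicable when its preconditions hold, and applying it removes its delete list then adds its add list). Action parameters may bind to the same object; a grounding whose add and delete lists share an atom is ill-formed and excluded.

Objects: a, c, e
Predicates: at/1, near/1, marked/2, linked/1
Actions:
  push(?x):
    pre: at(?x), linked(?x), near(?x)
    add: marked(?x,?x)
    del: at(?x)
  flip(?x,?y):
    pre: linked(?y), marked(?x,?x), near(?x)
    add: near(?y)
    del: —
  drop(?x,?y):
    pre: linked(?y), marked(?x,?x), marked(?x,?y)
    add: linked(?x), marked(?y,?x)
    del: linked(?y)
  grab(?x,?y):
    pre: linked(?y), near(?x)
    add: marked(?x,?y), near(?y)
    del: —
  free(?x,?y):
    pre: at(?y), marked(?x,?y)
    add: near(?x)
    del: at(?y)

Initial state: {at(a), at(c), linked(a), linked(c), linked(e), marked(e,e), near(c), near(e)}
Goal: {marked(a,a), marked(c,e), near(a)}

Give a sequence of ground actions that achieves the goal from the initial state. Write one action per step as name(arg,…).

flip(e,a); push(a); grab(c,e)

1. flip(e,a)  →  {at(a), at(c), linked(a), linked(c), linked(e), marked(e,e), near(a), near(c), near(e)}
2. push(a)  →  {at(c), linked(a), linked(c), linked(e), marked(a,a), marked(e,e), near(a), near(c), near(e)}
3. grab(c,e)  →  {at(c), linked(a), linked(c), linked(e), marked(a,a), marked(c,e), marked(e,e), near(a), near(c), near(e)}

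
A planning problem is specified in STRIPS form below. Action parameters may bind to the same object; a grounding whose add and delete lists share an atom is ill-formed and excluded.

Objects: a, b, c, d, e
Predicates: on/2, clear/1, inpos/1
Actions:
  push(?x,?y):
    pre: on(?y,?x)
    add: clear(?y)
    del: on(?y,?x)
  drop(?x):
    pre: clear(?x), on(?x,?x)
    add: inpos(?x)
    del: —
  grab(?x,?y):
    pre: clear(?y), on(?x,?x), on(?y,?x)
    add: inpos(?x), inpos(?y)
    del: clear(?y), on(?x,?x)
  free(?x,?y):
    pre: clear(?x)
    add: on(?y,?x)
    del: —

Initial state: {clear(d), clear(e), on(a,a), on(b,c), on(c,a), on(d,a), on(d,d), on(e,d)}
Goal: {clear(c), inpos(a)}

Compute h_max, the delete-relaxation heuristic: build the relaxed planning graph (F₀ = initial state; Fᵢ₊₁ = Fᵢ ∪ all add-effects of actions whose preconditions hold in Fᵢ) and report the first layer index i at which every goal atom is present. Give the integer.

1

F0 = init (8 atoms)
F1 = F0 ∪ {clear(a), clear(b), clear(c), inpos(a), inpos(d), inpos(e), on(a,d), on(a,e), on(b,d), on(b,e), on(c,d), on(c,e), on(d,e), on(e,e)}  (22 atoms)
goal ⊆ F1  ⇒  h_max = 1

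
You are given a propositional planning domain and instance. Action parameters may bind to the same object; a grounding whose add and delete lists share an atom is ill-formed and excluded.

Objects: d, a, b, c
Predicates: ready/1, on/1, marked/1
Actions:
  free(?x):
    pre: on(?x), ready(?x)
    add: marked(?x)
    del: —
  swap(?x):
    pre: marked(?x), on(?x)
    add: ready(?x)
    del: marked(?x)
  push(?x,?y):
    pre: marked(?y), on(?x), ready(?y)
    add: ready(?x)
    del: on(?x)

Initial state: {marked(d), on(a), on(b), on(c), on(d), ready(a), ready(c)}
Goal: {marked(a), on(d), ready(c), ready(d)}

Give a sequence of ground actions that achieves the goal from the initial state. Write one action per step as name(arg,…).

1. free(a)  →  {marked(a), marked(d), on(a), on(b), on(c), on(d), ready(a), ready(c)}
2. swap(d)  →  {marked(a), on(a), on(b), on(c), on(d), ready(a), ready(c), ready(d)}

free(a); swap(d)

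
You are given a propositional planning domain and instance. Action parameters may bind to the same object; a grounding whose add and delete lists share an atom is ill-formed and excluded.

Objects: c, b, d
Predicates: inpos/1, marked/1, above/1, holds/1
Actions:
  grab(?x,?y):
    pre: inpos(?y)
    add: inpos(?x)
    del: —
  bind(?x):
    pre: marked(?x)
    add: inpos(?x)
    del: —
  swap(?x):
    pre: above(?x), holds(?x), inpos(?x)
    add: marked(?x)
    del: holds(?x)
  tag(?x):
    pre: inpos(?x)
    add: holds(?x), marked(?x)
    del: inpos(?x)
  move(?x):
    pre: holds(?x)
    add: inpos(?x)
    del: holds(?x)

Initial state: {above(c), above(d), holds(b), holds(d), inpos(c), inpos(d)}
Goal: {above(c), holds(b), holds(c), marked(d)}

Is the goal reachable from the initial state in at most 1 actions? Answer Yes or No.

No

1. swap(d)  →  {above(c), above(d), holds(b), inpos(c), inpos(d), marked(d)}
2. tag(c)  →  {above(c), above(d), holds(b), holds(c), inpos(d), marked(c), marked(d)}
optimal plan length = 2; 2 > 1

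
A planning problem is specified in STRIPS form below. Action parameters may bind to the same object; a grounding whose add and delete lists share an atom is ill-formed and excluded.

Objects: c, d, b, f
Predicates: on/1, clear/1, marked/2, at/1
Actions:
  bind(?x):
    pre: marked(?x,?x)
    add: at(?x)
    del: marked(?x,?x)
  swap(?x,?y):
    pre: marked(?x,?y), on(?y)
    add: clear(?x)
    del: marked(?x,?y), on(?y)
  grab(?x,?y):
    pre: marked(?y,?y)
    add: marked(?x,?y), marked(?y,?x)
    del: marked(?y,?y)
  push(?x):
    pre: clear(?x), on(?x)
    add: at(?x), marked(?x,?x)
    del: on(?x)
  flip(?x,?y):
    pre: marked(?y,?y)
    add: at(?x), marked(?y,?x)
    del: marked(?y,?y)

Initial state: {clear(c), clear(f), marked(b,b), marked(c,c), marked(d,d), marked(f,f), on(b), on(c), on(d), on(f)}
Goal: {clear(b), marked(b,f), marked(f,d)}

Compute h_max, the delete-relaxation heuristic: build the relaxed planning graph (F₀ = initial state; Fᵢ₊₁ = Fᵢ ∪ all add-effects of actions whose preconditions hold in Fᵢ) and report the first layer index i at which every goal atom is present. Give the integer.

1

F0 = init (10 atoms)
F1 = F0 ∪ {at(b), at(c), at(d), at(f), clear(b), clear(d), marked(b,c), marked(b,d), marked(b,f), marked(c,b), marked(c,d), marked(c,f), marked(d,b), marked(d,c), marked(d,f), marked(f,b), marked(f,c), marked(f,d)}  (28 atoms)
goal ⊆ F1  ⇒  h_max = 1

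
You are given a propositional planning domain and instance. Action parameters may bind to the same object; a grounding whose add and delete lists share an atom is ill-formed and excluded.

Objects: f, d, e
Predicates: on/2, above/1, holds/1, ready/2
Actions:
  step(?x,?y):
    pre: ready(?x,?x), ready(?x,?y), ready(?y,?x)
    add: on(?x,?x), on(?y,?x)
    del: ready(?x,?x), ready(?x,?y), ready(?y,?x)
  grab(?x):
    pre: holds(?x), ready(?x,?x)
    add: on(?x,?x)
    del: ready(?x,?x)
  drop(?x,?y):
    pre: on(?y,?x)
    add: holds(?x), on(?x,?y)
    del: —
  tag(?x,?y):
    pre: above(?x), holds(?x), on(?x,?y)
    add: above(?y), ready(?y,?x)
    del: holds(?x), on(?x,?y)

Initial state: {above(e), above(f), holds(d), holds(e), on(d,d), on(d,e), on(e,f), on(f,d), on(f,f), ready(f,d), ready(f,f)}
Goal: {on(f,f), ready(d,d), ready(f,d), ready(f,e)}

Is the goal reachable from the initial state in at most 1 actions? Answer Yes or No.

1. drop(f,f)  →  {above(e), above(f), holds(d), holds(e), holds(f), on(d,d), on(d,e), on(e,f), on(f,d), on(f,f), ready(f,d), ready(f,f)}
2. tag(f,d)  →  {above(d), above(e), above(f), holds(d), holds(e), on(d,d), on(d,e), on(e,f), on(f,f), ready(d,f), ready(f,d), ready(f,f)}
3. tag(d,d)  →  {above(d), above(e), above(f), holds(e), on(d,e), on(e,f), on(f,f), ready(d,d), ready(d,f), ready(f,d), ready(f,f)}
4. tag(e,f)  →  {above(d), above(e), above(f), on(d,e), on(f,f), ready(d,d), ready(d,f), ready(f,d), ready(f,e), ready(f,f)}
optimal plan length = 4; 4 > 1

No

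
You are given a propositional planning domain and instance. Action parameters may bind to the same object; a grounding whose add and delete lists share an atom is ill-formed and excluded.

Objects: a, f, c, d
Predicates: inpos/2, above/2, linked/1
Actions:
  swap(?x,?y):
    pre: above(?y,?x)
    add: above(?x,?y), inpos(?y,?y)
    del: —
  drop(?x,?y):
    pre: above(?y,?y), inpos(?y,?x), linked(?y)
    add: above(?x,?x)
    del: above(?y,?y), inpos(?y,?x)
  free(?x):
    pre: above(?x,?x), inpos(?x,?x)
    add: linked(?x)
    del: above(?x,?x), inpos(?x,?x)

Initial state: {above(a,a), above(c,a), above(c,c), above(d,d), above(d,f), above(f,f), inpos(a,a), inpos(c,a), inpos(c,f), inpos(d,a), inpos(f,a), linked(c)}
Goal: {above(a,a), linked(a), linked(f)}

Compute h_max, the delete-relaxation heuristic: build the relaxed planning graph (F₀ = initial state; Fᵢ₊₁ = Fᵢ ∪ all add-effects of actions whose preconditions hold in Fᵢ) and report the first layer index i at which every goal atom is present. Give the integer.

2

F0 = init (12 atoms)
F1 = F0 ∪ {above(a,c), above(f,d), inpos(c,c), inpos(d,d), inpos(f,f), linked(a)}  (18 atoms)
F2 = F1 ∪ {linked(d), linked(f)}  (20 atoms)
goal ⊆ F2  ⇒  h_max = 2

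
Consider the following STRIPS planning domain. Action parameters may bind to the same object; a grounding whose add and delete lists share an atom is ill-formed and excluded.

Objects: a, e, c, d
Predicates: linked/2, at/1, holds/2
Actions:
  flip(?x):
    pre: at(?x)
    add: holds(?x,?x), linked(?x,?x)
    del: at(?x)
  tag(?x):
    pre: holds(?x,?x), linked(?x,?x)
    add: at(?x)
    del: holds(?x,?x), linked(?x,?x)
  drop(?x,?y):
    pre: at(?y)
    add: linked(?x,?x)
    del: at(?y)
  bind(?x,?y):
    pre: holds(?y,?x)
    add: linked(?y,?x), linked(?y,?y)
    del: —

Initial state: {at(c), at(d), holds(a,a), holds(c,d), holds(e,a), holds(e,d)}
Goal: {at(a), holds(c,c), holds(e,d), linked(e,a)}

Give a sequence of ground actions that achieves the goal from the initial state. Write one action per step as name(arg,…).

1. flip(c)  →  {at(d), holds(a,a), holds(c,c), holds(c,d), holds(e,a), holds(e,d), linked(c,c)}
2. drop(a,d)  →  {holds(a,a), holds(c,c), holds(c,d), holds(e,a), holds(e,d), linked(a,a), linked(c,c)}
3. tag(a)  →  {at(a), holds(c,c), holds(c,d), holds(e,a), holds(e,d), linked(c,c)}
4. bind(a,e)  →  {at(a), holds(c,c), holds(c,d), holds(e,a), holds(e,d), linked(c,c), linked(e,a), linked(e,e)}

flip(c); drop(a,d); tag(a); bind(a,e)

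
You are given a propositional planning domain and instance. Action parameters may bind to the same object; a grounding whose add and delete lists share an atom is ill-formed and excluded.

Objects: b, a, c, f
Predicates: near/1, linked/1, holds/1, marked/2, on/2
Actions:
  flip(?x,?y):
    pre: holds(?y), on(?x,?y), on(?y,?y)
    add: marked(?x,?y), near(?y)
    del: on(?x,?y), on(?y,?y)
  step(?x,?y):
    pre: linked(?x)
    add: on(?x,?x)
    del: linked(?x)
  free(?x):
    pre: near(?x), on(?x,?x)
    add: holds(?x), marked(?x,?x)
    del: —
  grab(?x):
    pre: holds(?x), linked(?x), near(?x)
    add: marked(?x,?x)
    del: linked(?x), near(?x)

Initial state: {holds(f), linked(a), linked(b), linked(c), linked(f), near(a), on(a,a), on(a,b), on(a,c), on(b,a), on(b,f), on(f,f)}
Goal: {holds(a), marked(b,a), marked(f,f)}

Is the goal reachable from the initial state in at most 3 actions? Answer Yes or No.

Yes

1. flip(f,f)  →  {holds(f), linked(a), linked(b), linked(c), linked(f), marked(f,f), near(a), near(f), on(a,a), on(a,b), on(a,c), on(b,a), on(b,f)}
2. free(a)  →  {holds(a), holds(f), linked(a), linked(b), linked(c), linked(f), marked(a,a), marked(f,f), near(a), near(f), on(a,a), on(a,b), on(a,c), on(b,a), on(b,f)}
3. flip(b,a)  →  {holds(a), holds(f), linked(a), linked(b), linked(c), linked(f), marked(a,a), marked(b,a), marked(f,f), near(a), near(f), on(a,b), on(a,c), on(b,f)}
optimal plan length = 3; 3 ≤ 3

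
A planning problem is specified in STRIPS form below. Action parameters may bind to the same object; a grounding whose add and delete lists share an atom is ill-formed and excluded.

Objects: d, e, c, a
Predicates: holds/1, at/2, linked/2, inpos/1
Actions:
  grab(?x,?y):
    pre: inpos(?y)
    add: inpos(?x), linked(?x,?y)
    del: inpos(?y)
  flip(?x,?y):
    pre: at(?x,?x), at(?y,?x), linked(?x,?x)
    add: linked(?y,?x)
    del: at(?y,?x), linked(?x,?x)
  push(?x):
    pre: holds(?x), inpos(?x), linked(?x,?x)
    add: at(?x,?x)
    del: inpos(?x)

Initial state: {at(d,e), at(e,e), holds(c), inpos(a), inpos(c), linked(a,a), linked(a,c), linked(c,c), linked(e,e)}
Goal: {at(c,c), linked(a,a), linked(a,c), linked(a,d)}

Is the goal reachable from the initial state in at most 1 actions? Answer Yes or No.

No

1. grab(d,a)  →  {at(d,e), at(e,e), holds(c), inpos(c), inpos(d), linked(a,a), linked(a,c), linked(c,c), linked(d,a), linked(e,e)}
2. grab(a,d)  →  {at(d,e), at(e,e), holds(c), inpos(a), inpos(c), linked(a,a), linked(a,c), linked(a,d), linked(c,c), linked(d,a), linked(e,e)}
3. push(c)  →  {at(c,c), at(d,e), at(e,e), holds(c), inpos(a), linked(a,a), linked(a,c), linked(a,d), linked(c,c), linked(d,a), linked(e,e)}
optimal plan length = 3; 3 > 1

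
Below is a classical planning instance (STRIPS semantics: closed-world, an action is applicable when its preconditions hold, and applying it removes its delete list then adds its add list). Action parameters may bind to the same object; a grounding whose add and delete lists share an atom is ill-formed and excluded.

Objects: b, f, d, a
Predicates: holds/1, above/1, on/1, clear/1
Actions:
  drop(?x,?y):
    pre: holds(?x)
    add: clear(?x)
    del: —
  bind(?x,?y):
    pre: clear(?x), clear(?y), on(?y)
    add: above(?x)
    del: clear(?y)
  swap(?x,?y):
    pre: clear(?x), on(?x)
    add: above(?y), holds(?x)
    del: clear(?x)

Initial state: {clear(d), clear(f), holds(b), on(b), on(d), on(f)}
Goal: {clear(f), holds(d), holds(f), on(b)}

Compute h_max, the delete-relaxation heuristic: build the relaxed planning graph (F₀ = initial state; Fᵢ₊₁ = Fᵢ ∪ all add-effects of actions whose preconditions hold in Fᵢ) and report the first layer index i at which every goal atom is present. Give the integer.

F0 = init (6 atoms)
F1 = F0 ∪ {above(a), above(b), above(d), above(f), clear(b), holds(d), holds(f)}  (13 atoms)
goal ⊆ F1  ⇒  h_max = 1

1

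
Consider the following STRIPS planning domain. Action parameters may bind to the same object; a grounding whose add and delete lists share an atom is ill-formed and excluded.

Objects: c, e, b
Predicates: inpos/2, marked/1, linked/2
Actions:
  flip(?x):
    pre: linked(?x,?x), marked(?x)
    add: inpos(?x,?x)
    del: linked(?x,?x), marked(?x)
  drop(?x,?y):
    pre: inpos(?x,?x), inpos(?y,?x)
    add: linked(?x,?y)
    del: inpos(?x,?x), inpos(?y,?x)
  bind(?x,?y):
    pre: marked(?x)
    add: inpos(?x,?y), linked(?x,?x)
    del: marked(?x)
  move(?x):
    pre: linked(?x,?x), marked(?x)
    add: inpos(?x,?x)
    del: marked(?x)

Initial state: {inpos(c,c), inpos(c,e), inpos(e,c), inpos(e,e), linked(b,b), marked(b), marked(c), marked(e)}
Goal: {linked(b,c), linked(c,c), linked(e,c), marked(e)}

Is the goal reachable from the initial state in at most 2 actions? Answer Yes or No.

1. flip(b)  →  {inpos(b,b), inpos(c,c), inpos(c,e), inpos(e,c), inpos(e,e), marked(c), marked(e)}
2. drop(e,c)  →  {inpos(b,b), inpos(c,c), inpos(e,c), linked(e,c), marked(c), marked(e)}
3. bind(c,b)  →  {inpos(b,b), inpos(c,b), inpos(c,c), inpos(e,c), linked(c,c), linked(e,c), marked(e)}
4. drop(b,c)  →  {inpos(c,c), inpos(e,c), linked(b,c), linked(c,c), linked(e,c), marked(e)}
optimal plan length = 4; 4 > 2

No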